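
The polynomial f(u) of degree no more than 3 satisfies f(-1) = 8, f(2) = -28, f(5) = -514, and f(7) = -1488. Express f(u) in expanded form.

Using the Lagrange interpolation formula with nodes -1, 2, 5, 7:
  L_0(u) = (u - 2)(u - 5)(u - 7) / -144
  L_1(u) = (u + 1)(u - 5)(u - 7) / 45
  L_2(u) = (u + 1)(u - 2)(u - 7) / -36
  L_3(u) = (u + 1)(u - 2)(u - 5) / 80
Then f(u) = 8·L_0(u) - 28·L_1(u) - 514·L_2(u) - 1488·L_3(u).
Expanding and collecting terms gives f(u) = -5u³ + 5u² - 2u - 4.
Check: f(5) = -514. ✓

f(u) = -5u^3 + 5u^2 - 2u - 4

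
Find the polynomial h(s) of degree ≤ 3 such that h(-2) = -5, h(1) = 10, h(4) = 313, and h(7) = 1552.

Write h(s) = as^3 + bs^2 + cs + d. Substituting each data point gives a linear system:
  -8a + 4b - 2c + d = -5
  a + b + c + d = 10
  64a + 16b + 4c + d = 313
  343a + 49b + 7c + d = 1552
Solving the system yields a = 4, b = 4, c = -3, d = 5.
So h(s) = 4s³ + 4s² - 3s + 5.
Check: h(7) = 1552. ✓

h(s) = 4s^3 + 4s^2 - 3s + 5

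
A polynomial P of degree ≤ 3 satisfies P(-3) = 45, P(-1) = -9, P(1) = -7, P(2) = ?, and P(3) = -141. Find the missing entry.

The 4 known points determine the degree-3 polynomial uniquely.
Write P(x) = ax^3 + bx^2 + cx + d. Substituting each data point gives a linear system:
  -27a + 9b - 3c + d = 45
  -a + b - c + d = -9
  a + b + c + d = -7
  27a + 9b + 3c + d = -141
Solving the system yields a = -4, b = -5, c = 5, d = -3.
So P(x) = -4x^3 - 5x^2 + 5x - 3.
Then P(2) = -45.

-45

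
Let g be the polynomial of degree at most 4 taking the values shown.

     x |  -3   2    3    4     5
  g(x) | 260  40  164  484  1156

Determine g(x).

Write g(x) = ax^4 + bx^3 + cx^2 + dx + e. Substituting each data point gives a linear system:
  81a - 27b + 9c - 3d + e = 260
  16a + 8b + 4c + 2d + e = 40
  81a + 27b + 9c + 3d + e = 164
  256a + 64b + 16c + 4d + e = 484
  625a + 125b + 25c + 5d + e = 1156
Solving the system yields a = 2, b = -2, c = 6, d = 2, e = -4.
So g(x) = 2x⁴ - 2x³ + 6x² + 2x - 4.
Check: g(2) = 40. ✓

g(x) = 2x^4 - 2x^3 + 6x^2 + 2x - 4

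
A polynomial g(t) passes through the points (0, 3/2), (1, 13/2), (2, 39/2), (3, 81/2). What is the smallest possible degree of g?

Forward differences of the values at t = 0, 1, 2, 3:
  g  : 3/2  13/2  39/2  81/2
  Δ  : 5  13  21
  Δ^2: 8  8
  Δ^3: 0
The second differences are constant (8) and nonzero, while all higher differences vanish, so the minimal degree is 2.

2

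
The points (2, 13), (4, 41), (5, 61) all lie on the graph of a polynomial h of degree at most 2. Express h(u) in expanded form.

Write h(u) = au^2 + bu + c. Substituting each data point gives a linear system:
  4a + 2b + c = 13
  16a + 4b + c = 41
  25a + 5b + c = 61
Solving the system yields a = 2, b = 2, c = 1.
So h(u) = 2u^2 + 2u + 1.
Check: h(5) = 61. ✓

h(u) = 2u^2 + 2u + 1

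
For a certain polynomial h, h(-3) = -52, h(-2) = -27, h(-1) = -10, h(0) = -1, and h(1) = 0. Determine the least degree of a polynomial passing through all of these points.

2

Forward differences of the values at t = -3, -2, -1, 0, 1:
  h  : -52  -27  -10  -1  0
  Δ  : 25  17  9  1
  Δ^2: -8  -8  -8
  Δ^3: 0  0
  Δ^4: 0
The second differences are constant (-8) and nonzero, while all higher differences vanish, so the minimal degree is 2.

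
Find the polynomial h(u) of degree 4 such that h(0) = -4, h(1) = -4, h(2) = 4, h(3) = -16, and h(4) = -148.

h(u) = -2u^4 + 6u^3 - 4u - 4

Write h(u) = au^4 + bu^3 + cu^2 + du + e. Substituting each data point gives a linear system:
  e = -4
  a + b + c + d + e = -4
  16a + 8b + 4c + 2d + e = 4
  81a + 27b + 9c + 3d + e = -16
  256a + 64b + 16c + 4d + e = -148
Solving the system yields a = -2, b = 6, c = 0, d = -4, e = -4.
So h(u) = -2u⁴ + 6u³ - 4u - 4.
Check: h(3) = -16. ✓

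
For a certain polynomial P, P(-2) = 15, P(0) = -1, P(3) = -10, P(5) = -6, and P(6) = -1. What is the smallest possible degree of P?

2

Divided differences on the nodes -2, 0, 3, 5, 6:
  order 0: 15  -1  -10  -6  -1
  order 1: -8  -3  2  5
  order 2: 1  1  1
  order 3: 0  0
  order 4: 0
The order-2 divided differences are all 1 (nonzero) and every higher order vanishes, so the data lies on a polynomial of degree exactly 2.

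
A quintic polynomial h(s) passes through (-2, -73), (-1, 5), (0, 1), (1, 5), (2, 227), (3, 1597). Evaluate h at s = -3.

Forward differences of the values at s = -2, -1, 0, 1, 2, 3:
  h  : -73  5  1  5  227  1597
  Δ  : 78  -4  4  222  1370
  Δ^2: -82  8  218  1148
  Δ^3: 90  210  930
  Δ^4: 120  720
  Δ^5: 600
The fifth differences are constant, confirming degree 5.
Interpolating (Newton forward form) and evaluating at s = -3 gives h(-3) = -803.

-803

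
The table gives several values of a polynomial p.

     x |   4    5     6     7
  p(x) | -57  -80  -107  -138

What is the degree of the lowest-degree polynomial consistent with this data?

2

Forward differences of the values at x = 4, 5, 6, 7:
  p  : -57  -80  -107  -138
  Δ  : -23  -27  -31
  Δ^2: -4  -4
  Δ^3: 0
The second differences are constant (-4) and nonzero, while all higher differences vanish, so the minimal degree is 2.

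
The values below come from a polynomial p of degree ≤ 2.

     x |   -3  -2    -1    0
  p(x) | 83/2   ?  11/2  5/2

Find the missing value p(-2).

On equispaced nodes a degree-2 polynomial has vanishing third forward difference, so
  - p(-3) + 3·p(-2) - 3·p(-1) + p(0) = 0.
Substituting the known values and solving for p(-2):
  3·p(-2) = 111/2
  p(-2) = 37/2.

37/2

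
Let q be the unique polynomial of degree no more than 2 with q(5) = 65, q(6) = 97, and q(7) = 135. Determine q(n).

q(n) = 3n^2 - n - 5

Using the Lagrange interpolation formula with nodes 5, 6, 7:
  L_0(n) = (n - 6)(n - 7) / 2
  L_1(n) = (n - 5)(n - 7) / -1
  L_2(n) = (n - 5)(n - 6) / 2
Then q(n) = 65·L_0(n) + 97·L_1(n) + 135·L_2(n).
Expanding and collecting terms gives q(n) = 3n² - n - 5.
Check: q(7) = 135. ✓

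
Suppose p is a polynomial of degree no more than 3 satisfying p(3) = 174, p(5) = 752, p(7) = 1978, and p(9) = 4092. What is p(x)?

Write p(x) = ax^3 + bx^2 + cx + d. Substituting each data point gives a linear system:
  27a + 9b + 3c + d = 174
  125a + 25b + 5c + d = 752
  343a + 49b + 7c + d = 1978
  729a + 81b + 9c + d = 4092
Solving the system yields a = 5, b = 6, c = -4, d = -3.
So p(x) = 5x³ + 6x² - 4x - 3.
Check: p(7) = 1978. ✓

p(x) = 5x^3 + 6x^2 - 4x - 3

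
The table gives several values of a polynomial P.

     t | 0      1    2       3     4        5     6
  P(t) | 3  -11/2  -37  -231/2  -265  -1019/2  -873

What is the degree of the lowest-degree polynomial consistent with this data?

3

Forward differences of the values at t = 0, 1, 2, 3, 4, 5, 6:
  P  : 3  -11/2  -37  -231/2  -265  -1019/2  -873
  Δ  : -17/2  -63/2  -157/2  -299/2  -489/2  -727/2
  Δ^2: -23  -47  -71  -95  -119
  Δ^3: -24  -24  -24  -24
  Δ^4: 0  0  0
  Δ^5: 0  0
  Δ^6: 0
The third differences are constant (-24) and nonzero, while all higher differences vanish, so the minimal degree is 3.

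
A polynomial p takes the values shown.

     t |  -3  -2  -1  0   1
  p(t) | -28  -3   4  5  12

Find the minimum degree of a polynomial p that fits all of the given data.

3

Forward differences of the values at t = -3, -2, -1, 0, 1:
  p  : -28  -3  4  5  12
  Δ  : 25  7  1  7
  Δ^2: -18  -6  6
  Δ^3: 12  12
  Δ^4: 0
The third differences are constant (12) and nonzero, while all higher differences vanish, so the minimal degree is 3.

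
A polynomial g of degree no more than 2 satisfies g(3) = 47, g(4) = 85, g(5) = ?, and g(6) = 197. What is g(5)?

On equispaced nodes a degree-2 polynomial has vanishing third forward difference, so
  - g(3) + 3·g(4) - 3·g(5) + g(6) = 0.
Substituting the known values and solving for g(5):
  -3·g(5) = -405
  g(5) = 135.

135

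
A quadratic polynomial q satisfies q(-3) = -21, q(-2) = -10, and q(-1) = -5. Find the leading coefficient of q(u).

-3

Write q(u) = au^2 + bu + c. Substituting each data point gives a linear system:
  9a - 3b + c = -21
  4a - 2b + c = -10
  a - b + c = -5
Solving the system yields a = -3, b = -4, c = -6.
So q(u) = -3u^2 - 4u - 6.
The leading coefficient is -3.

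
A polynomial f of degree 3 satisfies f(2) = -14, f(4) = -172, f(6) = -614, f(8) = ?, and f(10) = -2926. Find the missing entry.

-1484

On equispaced nodes a degree-3 polynomial has vanishing fourth forward difference, so
  f(2) - 4·f(4) + 6·f(6) - 4·f(8) + f(10) = 0.
Substituting the known values and solving for f(8):
  -4·f(8) = 5936
  f(8) = -1484.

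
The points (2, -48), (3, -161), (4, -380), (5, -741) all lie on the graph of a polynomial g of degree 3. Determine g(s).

g(s) = -6s^3 + s^2 - 4s + 4

Write g(s) = as^3 + bs^2 + cs + d. Substituting each data point gives a linear system:
  8a + 4b + 2c + d = -48
  27a + 9b + 3c + d = -161
  64a + 16b + 4c + d = -380
  125a + 25b + 5c + d = -741
Solving the system yields a = -6, b = 1, c = -4, d = 4.
So g(s) = -6s^3 + s^2 - 4s + 4.
Check: g(2) = -48. ✓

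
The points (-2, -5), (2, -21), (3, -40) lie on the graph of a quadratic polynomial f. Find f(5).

Using the Lagrange interpolation formula with nodes -2, 2, 3:
  L_0(u) = (u - 2)(u - 3) / 20
  L_1(u) = (u + 2)(u - 3) / -4
  L_2(u) = (u + 2)(u - 2) / 5
Then f(u) = -5·L_0(u) - 21·L_1(u) - 40·L_2(u).
Expanding and collecting terms gives f(u) = -3u^2 - 4u - 1.
Evaluating at u = 5: f(5) = -96.

-96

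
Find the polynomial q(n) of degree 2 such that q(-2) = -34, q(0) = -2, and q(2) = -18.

q(n) = -6n^2 + 4n - 2

Write q(n) = an^2 + bn + c. Substituting each data point gives a linear system:
  4a - 2b + c = -34
  c = -2
  4a + 2b + c = -18
Solving the system yields a = -6, b = 4, c = -2.
So q(n) = -6n^2 + 4n - 2.
Check: q(-2) = -34. ✓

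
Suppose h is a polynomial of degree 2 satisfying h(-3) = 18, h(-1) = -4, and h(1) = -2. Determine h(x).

Using the Lagrange interpolation formula with nodes -3, -1, 1:
  L_0(x) = (x + 1)(x - 1) / 8
  L_1(x) = (x + 3)(x - 1) / -4
  L_2(x) = (x + 3)(x + 1) / 8
Then h(x) = 18·L_0(x) - 4·L_1(x) - 2·L_2(x).
Expanding and collecting terms gives h(x) = 3x^2 + x - 6.
Check: h(1) = -2. ✓

h(x) = 3x^2 + x - 6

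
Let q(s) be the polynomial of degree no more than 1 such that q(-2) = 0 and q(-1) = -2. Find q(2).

Write q(s) = as + b. Substituting each data point gives a linear system:
  -2a + b = 0
  -a + b = -2
Solving the system yields a = -2, b = -4.
So q(s) = -2s - 4.
Then q(2) = -8.

-8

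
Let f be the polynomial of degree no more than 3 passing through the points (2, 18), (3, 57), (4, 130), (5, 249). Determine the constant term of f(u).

Write f(u) = au^3 + bu^2 + cu + d. Substituting each data point gives a linear system:
  8a + 4b + 2c + d = 18
  27a + 9b + 3c + d = 57
  64a + 16b + 4c + d = 130
  125a + 25b + 5c + d = 249
Solving the system yields a = 2, b = -1, c = 6, d = -6.
So f(u) = 2u³ - u² + 6u - 6.
The constant term is -6.

-6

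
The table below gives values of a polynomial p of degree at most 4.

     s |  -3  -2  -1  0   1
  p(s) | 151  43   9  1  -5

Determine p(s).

p(s) = s^4 - 2s^3 - 5s + 1

Write p(s) = as^4 + bs^3 + cs^2 + ds + e. Substituting each data point gives a linear system:
  81a - 27b + 9c - 3d + e = 151
  16a - 8b + 4c - 2d + e = 43
  a - b + c - d + e = 9
  e = 1
  a + b + c + d + e = -5
Solving the system yields a = 1, b = -2, c = 0, d = -5, e = 1.
So p(s) = s^4 - 2s^3 - 5s + 1.
Check: p(-2) = 43. ✓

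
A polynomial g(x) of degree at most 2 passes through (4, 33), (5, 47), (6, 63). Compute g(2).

11

Forward differences of the values at x = 4, 5, 6:
  g  : 33  47  63
  Δ  : 14  16
  Δ^2: 2
The second differences are constant, confirming degree 2.
Interpolating (Newton forward form) and evaluating at x = 2 gives g(2) = 11.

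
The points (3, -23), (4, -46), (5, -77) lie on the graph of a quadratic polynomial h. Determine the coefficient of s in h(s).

5

Write h(s) = as^2 + bs + c. Substituting each data point gives a linear system:
  9a + 3b + c = -23
  16a + 4b + c = -46
  25a + 5b + c = -77
Solving the system yields a = -4, b = 5, c = -2.
So h(s) = -4s^2 + 5s - 2.
The coefficient of s is 5.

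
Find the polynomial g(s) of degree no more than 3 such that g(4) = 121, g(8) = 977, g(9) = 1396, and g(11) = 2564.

g(s) = 2s^3 - s^2 + 2s + 1

Using the Lagrange interpolation formula with nodes 4, 8, 9, 11:
  L_0(s) = (s - 8)(s - 9)(s - 11) / -140
  L_1(s) = (s - 4)(s - 9)(s - 11) / 12
  L_2(s) = (s - 4)(s - 8)(s - 11) / -10
  L_3(s) = (s - 4)(s - 8)(s - 9) / 42
Then g(s) = 121·L_0(s) + 977·L_1(s) + 1396·L_2(s) + 2564·L_3(s).
Expanding and collecting terms gives g(s) = 2s^3 - s^2 + 2s + 1.
Check: g(11) = 2564. ✓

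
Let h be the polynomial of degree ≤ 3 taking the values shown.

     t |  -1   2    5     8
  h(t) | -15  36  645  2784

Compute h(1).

5

Write h(t) = at^3 + bt^2 + ct + d. Substituting each data point gives a linear system:
  -a + b - c + d = -15
  8a + 4b + 2c + d = 36
  125a + 25b + 5c + d = 645
  512a + 64b + 8c + d = 2784
Solving the system yields a = 6, b = -5, c = 4, d = 0.
So h(t) = 6t^3 - 5t^2 + 4t.
Then h(1) = 5.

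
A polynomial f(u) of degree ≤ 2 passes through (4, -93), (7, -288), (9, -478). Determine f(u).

Write f(u) = au^2 + bu + c. Substituting each data point gives a linear system:
  16a + 4b + c = -93
  49a + 7b + c = -288
  81a + 9b + c = -478
Solving the system yields a = -6, b = 1, c = -1.
So f(u) = -6u² + u - 1.
Check: f(7) = -288. ✓

f(u) = -6u^2 + u - 1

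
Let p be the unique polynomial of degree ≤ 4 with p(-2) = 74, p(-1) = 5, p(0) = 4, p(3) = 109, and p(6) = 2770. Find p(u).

p(u) = 3u^4 - 5u^3 - 2u^2 + 5u + 4

Using the Lagrange interpolation formula with nodes -2, -1, 0, 3, 6:
  L_0(u) = (u + 1)u(u - 3)(u - 6) / 80
  L_1(u) = (u + 2)u(u - 3)(u - 6) / -28
  L_2(u) = (u + 2)(u + 1)(u - 3)(u - 6) / 36
  L_3(u) = (u + 2)(u + 1)u(u - 6) / -180
  L_4(u) = (u + 2)(u + 1)u(u - 3) / 1008
Then p(u) = 74·L_0(u) + 5·L_1(u) + 4·L_2(u) + 109·L_3(u) + 2770·L_4(u).
Expanding and collecting terms gives p(u) = 3u⁴ - 5u³ - 2u² + 5u + 4.
Check: p(-1) = 5. ✓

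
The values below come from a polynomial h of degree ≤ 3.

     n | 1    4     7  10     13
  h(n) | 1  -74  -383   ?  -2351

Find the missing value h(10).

-1088

On equispaced nodes a degree-3 polynomial has vanishing fourth forward difference, so
  h(1) - 4·h(4) + 6·h(7) - 4·h(10) + h(13) = 0.
Substituting the known values and solving for h(10):
  -4·h(10) = 4352
  h(10) = -1088.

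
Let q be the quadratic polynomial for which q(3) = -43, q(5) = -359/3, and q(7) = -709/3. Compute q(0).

-3

Using the Lagrange interpolation formula with nodes 3, 5, 7:
  L_0(u) = (u - 5)(u - 7) / 8
  L_1(u) = (u - 3)(u - 7) / -4
  L_2(u) = (u - 3)(u - 5) / 8
Then q(u) = -43·L_0(u) - 359/3·L_1(u) - 709/3·L_2(u).
Expanding and collecting terms gives q(u) = -5u^2 + (5/3)u - 3.
Evaluating at u = 0: q(0) = -3.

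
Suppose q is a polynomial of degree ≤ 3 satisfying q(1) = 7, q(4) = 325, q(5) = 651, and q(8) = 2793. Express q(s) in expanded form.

q(s) = 6s^3 - 5s^2 + 5s + 1

Write q(s) = as^3 + bs^2 + cs + d. Substituting each data point gives a linear system:
  a + b + c + d = 7
  64a + 16b + 4c + d = 325
  125a + 25b + 5c + d = 651
  512a + 64b + 8c + d = 2793
Solving the system yields a = 6, b = -5, c = 5, d = 1.
So q(s) = 6s^3 - 5s^2 + 5s + 1.
Check: q(5) = 651. ✓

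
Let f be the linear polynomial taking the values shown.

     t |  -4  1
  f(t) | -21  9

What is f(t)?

Write f(t) = at + b. Substituting each data point gives a linear system:
  -4a + b = -21
  a + b = 9
Solving the system yields a = 6, b = 3.
So f(t) = 6t + 3.
Check: f(1) = 9. ✓

f(t) = 6t + 3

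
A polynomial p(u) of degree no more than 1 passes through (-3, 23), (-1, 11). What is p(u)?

p(u) = -6u + 5

Write p(u) = au + b. Substituting each data point gives a linear system:
  -3a + b = 23
  -a + b = 11
Solving the system yields a = -6, b = 5.
So p(u) = -6u + 5.
Check: p(-1) = 11. ✓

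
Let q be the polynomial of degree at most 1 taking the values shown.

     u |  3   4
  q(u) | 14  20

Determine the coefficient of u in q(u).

6

Write q(u) = au + b. Substituting each data point gives a linear system:
  3a + b = 14
  4a + b = 20
Solving the system yields a = 6, b = -4.
So q(u) = 6u - 4.
The leading coefficient is 6.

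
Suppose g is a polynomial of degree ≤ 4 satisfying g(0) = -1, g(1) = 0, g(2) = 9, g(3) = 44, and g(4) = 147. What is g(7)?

1644

Write g(x) = ax^4 + bx^3 + cx^2 + dx + e. Substituting each data point gives a linear system:
  e = -1
  a + b + c + d + e = 0
  16a + 8b + 4c + 2d + e = 9
  81a + 27b + 9c + 3d + e = 44
  256a + 64b + 16c + 4d + e = 147
Solving the system yields a = 1, b = -3, c = 6, d = -3, e = -1.
So g(x) = x^4 - 3x^3 + 6x^2 - 3x - 1.
Then g(7) = 1644.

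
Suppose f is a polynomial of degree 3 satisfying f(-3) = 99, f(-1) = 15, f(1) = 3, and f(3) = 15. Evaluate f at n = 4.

15

Forward differences of the values at n = -3, -1, 1, 3:
  f  : 99  15  3  15
  Δ  : -84  -12  12
  Δ^2: 72  24
  Δ^3: -48
The third differences are constant, confirming degree 3.
Interpolating (Newton forward form) and evaluating at n = 4 gives f(4) = 15.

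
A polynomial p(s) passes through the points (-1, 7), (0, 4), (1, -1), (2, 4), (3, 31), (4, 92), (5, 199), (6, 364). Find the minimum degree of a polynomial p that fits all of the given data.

Forward differences of the values at s = -1, 0, 1, 2, 3, 4, 5, 6:
  p  : 7  4  -1  4  31  92  199  364
  Δ  : -3  -5  5  27  61  107  165
  Δ^2: -2  10  22  34  46  58
  Δ^3: 12  12  12  12  12
  Δ^4: 0  0  0  0
  Δ^5: 0  0  0
  Δ^6: 0  0
  Δ^7: 0
The third differences are constant (12) and nonzero, while all higher differences vanish, so the minimal degree is 3.

3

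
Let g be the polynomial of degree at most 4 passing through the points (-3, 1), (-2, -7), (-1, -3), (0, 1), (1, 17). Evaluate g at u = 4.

Forward differences of the values at u = -3, -2, -1, 0, 1:
  g  : 1  -7  -3  1  17
  Δ  : -8  4  4  16
  Δ^2: 12  0  12
  Δ^3: -12  12
  Δ^4: 24
The fourth differences are constant, confirming degree 4.
Interpolating (Newton forward form) and evaluating at u = 4 gives g(4) = 617.

617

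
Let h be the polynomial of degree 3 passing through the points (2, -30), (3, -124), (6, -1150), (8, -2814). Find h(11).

Write h(u) = au^3 + bu^2 + cu + d. Substituting each data point gives a linear system:
  8a + 4b + 2c + d = -30
  27a + 9b + 3c + d = -124
  216a + 36b + 6c + d = -1150
  512a + 64b + 8c + d = -2814
Solving the system yields a = -6, b = 4, c = 0, d = 2.
So h(u) = -6u^3 + 4u^2 + 2.
Then h(11) = -7500.

-7500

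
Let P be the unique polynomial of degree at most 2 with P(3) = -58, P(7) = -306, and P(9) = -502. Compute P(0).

2

Write P(s) = as^2 + bs + c. Substituting each data point gives a linear system:
  9a + 3b + c = -58
  49a + 7b + c = -306
  81a + 9b + c = -502
Solving the system yields a = -6, b = -2, c = 2.
So P(s) = -6s^2 - 2s + 2.
Then P(0) = 2.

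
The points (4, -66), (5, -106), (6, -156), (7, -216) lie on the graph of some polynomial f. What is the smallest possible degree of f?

2

Forward differences of the values at t = 4, 5, 6, 7:
  f  : -66  -106  -156  -216
  Δ  : -40  -50  -60
  Δ^2: -10  -10
  Δ^3: 0
The second differences are constant (-10) and nonzero, while all higher differences vanish, so the minimal degree is 2.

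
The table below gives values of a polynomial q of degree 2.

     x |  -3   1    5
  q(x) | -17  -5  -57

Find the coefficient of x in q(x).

Write q(x) = ax^2 + bx + c. Substituting each data point gives a linear system:
  9a - 3b + c = -17
  a + b + c = -5
  25a + 5b + c = -57
Solving the system yields a = -2, b = -1, c = -2.
So q(x) = -2x^2 - x - 2.
The coefficient of x is -1.

-1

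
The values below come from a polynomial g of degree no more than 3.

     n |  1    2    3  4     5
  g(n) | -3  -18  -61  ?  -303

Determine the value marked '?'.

On equispaced nodes a degree-3 polynomial has vanishing fourth forward difference, so
  g(1) - 4·g(2) + 6·g(3) - 4·g(4) + g(5) = 0.
Substituting the known values and solving for g(4):
  -4·g(4) = 600
  g(4) = -150.

-150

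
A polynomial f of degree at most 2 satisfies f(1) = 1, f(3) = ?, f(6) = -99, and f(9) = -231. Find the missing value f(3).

-21

The 3 known points determine the degree-2 polynomial uniquely.
Write f(t) = at^2 + bt + c. Substituting each data point gives a linear system:
  a + b + c = 1
  36a + 6b + c = -99
  81a + 9b + c = -231
Solving the system yields a = -3, b = 1, c = 3.
So f(t) = -3t^2 + t + 3.
Then f(3) = -21.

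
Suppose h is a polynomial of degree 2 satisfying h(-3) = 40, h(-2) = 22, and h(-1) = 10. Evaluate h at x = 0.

4

Forward differences of the values at x = -3, -2, -1:
  h  : 40  22  10
  Δ  : -18  -12
  Δ^2: 6
The second differences are constant, confirming degree 2.
Interpolating (Newton forward form) and evaluating at x = 0 gives h(0) = 4.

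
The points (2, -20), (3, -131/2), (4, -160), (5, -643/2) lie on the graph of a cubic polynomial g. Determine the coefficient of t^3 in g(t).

Write g(t) = at^3 + bt^2 + ct + d. Substituting each data point gives a linear system:
  8a + 4b + 2c + d = -20
  27a + 9b + 3c + d = -131/2
  64a + 16b + 4c + d = -160
  125a + 25b + 5c + d = -643/2
Solving the system yields a = -3, b = 5/2, c = -1, d = -4.
So g(t) = -3t^3 + (5/2)t^2 - t - 4.
The leading coefficient is -3.

-3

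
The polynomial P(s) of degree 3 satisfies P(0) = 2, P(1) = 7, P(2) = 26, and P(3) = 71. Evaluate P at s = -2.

-14

Forward differences of the values at s = 0, 1, 2, 3:
  P  : 2  7  26  71
  Δ  : 5  19  45
  Δ^2: 14  26
  Δ^3: 12
The third differences are constant, confirming degree 3.
Interpolating (Newton forward form) and evaluating at s = -2 gives P(-2) = -14.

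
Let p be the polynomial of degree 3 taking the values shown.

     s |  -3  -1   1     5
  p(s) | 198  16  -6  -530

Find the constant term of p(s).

0

Write p(s) = as^3 + bs^2 + cs + d. Substituting each data point gives a linear system:
  -27a + 9b - 3c + d = 198
  -a + b - c + d = 16
  a + b + c + d = -6
  125a + 25b + 5c + d = -530
Solving the system yields a = -5, b = 5, c = -6, d = 0.
So p(s) = -5s^3 + 5s^2 - 6s.
The constant term is 0.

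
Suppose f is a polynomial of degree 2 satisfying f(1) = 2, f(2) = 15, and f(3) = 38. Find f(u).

Write f(u) = au^2 + bu + c. Substituting each data point gives a linear system:
  a + b + c = 2
  4a + 2b + c = 15
  9a + 3b + c = 38
Solving the system yields a = 5, b = -2, c = -1.
So f(u) = 5u² - 2u - 1.
Check: f(3) = 38. ✓

f(u) = 5u^2 - 2u - 1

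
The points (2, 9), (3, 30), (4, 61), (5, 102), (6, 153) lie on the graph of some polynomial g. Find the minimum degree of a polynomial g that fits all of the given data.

2

Forward differences of the values at n = 2, 3, 4, 5, 6:
  g  : 9  30  61  102  153
  Δ  : 21  31  41  51
  Δ^2: 10  10  10
  Δ^3: 0  0
  Δ^4: 0
The second differences are constant (10) and nonzero, while all higher differences vanish, so the minimal degree is 2.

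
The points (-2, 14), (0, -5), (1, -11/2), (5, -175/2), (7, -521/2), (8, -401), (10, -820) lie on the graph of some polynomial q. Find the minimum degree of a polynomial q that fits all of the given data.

Divided differences on the nodes -2, 0, 1, 5, 7, 8, 10:
  order 0: 14  -5  -11/2  -175/2  -521/2  -401  -820
  order 1: -19/2  -1/2  -41/2  -173/2  -281/2  -419/2
  order 2: 3  -4  -11  -18  -23
  order 3: -1  -1  -1  -1
  order 4: 0  0  0
  order 5: 0  0
  order 6: 0
The order-3 divided differences are all -1 (nonzero) and every higher order vanishes, so the data lies on a polynomial of degree exactly 3.

3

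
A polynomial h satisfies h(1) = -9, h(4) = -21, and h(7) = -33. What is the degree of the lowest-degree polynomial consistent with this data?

1

Forward differences of the values at t = 1, 4, 7:
  h  : -9  -21  -33
  Δ  : -12  -12
  Δ^2: 0
The first differences are constant (-12) and nonzero, while all higher differences vanish, so the minimal degree is 1.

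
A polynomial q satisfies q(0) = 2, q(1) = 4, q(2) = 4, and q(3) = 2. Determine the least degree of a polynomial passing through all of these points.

Forward differences of the values at t = 0, 1, 2, 3:
  q  : 2  4  4  2
  Δ  : 2  0  -2
  Δ^2: -2  -2
  Δ^3: 0
The second differences are constant (-2) and nonzero, while all higher differences vanish, so the minimal degree is 2.

2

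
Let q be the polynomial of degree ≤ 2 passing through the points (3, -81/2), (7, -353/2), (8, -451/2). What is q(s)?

Write q(s) = as^2 + bs + c. Substituting each data point gives a linear system:
  9a + 3b + c = -81/2
  49a + 7b + c = -353/2
  64a + 8b + c = -451/2
Solving the system yields a = -3, b = -4, c = -3/2.
So q(s) = -3s² - 4s - 3/2.
Check: q(3) = -81/2. ✓

q(s) = -3s^2 - 4s - 3/2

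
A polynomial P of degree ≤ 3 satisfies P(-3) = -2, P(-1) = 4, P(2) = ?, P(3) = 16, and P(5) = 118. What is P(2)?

-2

The 4 known points determine the degree-3 polynomial uniquely.
Write P(u) = au^3 + bu^2 + cu + d. Substituting each data point gives a linear system:
  -27a + 9b - 3c + d = -2
  -a + b - c + d = 4
  27a + 9b + 3c + d = 16
  125a + 25b + 5c + d = 118
Solving the system yields a = 1, b = 1, c = -6, d = -2.
So P(u) = u^3 + u^2 - 6u - 2.
Then P(2) = -2.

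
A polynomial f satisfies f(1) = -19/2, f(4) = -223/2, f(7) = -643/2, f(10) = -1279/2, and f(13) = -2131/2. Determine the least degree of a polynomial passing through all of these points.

2

Forward differences of the values at t = 1, 4, 7, 10, 13:
  f  : -19/2  -223/2  -643/2  -1279/2  -2131/2
  Δ  : -102  -210  -318  -426
  Δ^2: -108  -108  -108
  Δ^3: 0  0
  Δ^4: 0
The second differences are constant (-108) and nonzero, while all higher differences vanish, so the minimal degree is 2.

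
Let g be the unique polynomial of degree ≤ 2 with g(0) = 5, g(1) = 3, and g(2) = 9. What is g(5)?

Write g(x) = ax^2 + bx + c. Substituting each data point gives a linear system:
  c = 5
  a + b + c = 3
  4a + 2b + c = 9
Solving the system yields a = 4, b = -6, c = 5.
So g(x) = 4x^2 - 6x + 5.
Then g(5) = 75.

75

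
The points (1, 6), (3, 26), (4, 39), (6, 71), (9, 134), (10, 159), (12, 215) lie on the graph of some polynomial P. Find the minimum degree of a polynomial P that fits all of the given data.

2

Divided differences on the nodes 1, 3, 4, 6, 9, 10, 12:
  order 0: 6  26  39  71  134  159  215
  order 1: 10  13  16  21  25  28
  order 2: 1  1  1  1  1
  order 3: 0  0  0  0
  order 4: 0  0  0
  order 5: 0  0
  order 6: 0
The order-2 divided differences are all 1 (nonzero) and every higher order vanishes, so the data lies on a polynomial of degree exactly 2.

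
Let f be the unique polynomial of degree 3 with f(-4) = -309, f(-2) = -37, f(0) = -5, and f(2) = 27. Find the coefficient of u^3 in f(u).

Write f(u) = au^3 + bu^2 + cu + d. Substituting each data point gives a linear system:
  -64a + 16b - 4c + d = -309
  -8a + 4b - 2c + d = -37
  d = -5
  8a + 4b + 2c + d = 27
Solving the system yields a = 5, b = 0, c = -4, d = -5.
So f(u) = 5u³ - 4u - 5.
The leading coefficient is 5.

5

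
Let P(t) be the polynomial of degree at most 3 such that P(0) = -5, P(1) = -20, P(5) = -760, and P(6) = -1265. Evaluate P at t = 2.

-73

Using the Lagrange interpolation formula with nodes 0, 1, 5, 6:
  L_0(t) = (t - 1)(t - 5)(t - 6) / -30
  L_1(t) = t(t - 5)(t - 6) / 20
  L_2(t) = t(t - 1)(t - 6) / -20
  L_3(t) = t(t - 1)(t - 5) / 30
Then P(t) = -5·L_0(t) - 20·L_1(t) - 760·L_2(t) - 1265·L_3(t).
Expanding and collecting terms gives P(t) = -5t^3 - 4t^2 - 6t - 5.
Evaluating at t = 2: P(2) = -73.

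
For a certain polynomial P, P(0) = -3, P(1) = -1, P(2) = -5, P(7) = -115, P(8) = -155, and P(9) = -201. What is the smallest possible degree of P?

Divided differences on the nodes 0, 1, 2, 7, 8, 9:
  order 0: -3  -1  -5  -115  -155  -201
  order 1: 2  -4  -22  -40  -46
  order 2: -3  -3  -3  -3
  order 3: 0  0  0
  order 4: 0  0
  order 5: 0
The order-2 divided differences are all -3 (nonzero) and every higher order vanishes, so the data lies on a polynomial of degree exactly 2.

2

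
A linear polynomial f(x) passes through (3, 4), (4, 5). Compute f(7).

Write f(x) = ax + b. Substituting each data point gives a linear system:
  3a + b = 4
  4a + b = 5
Solving the system yields a = 1, b = 1.
So f(x) = x + 1.
Then f(7) = 8.

8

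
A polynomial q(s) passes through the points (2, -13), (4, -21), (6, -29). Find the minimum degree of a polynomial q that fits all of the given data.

Forward differences of the values at s = 2, 4, 6:
  q  : -13  -21  -29
  Δ  : -8  -8
  Δ^2: 0
The first differences are constant (-8) and nonzero, while all higher differences vanish, so the minimal degree is 1.

1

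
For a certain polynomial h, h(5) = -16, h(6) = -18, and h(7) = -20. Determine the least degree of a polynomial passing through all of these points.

Divided differences on the nodes 5, 6, 7:
  order 0: -16  -18  -20
  order 1: -2  -2
  order 2: 0
The order-1 divided differences are all -2 (nonzero) and every higher order vanishes, so the data lies on a polynomial of degree exactly 1.

1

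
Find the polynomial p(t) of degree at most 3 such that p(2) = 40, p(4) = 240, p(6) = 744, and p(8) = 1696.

Using the Lagrange interpolation formula with nodes 2, 4, 6, 8:
  L_0(t) = (t - 4)(t - 6)(t - 8) / -48
  L_1(t) = (t - 2)(t - 6)(t - 8) / 16
  L_2(t) = (t - 2)(t - 4)(t - 8) / -16
  L_3(t) = (t - 2)(t - 4)(t - 6) / 48
Then p(t) = 40·L_0(t) + 240·L_1(t) + 744·L_2(t) + 1696·L_3(t).
Expanding and collecting terms gives p(t) = 3t^3 + 2t^2 + 4t.
Check: p(4) = 240. ✓

p(t) = 3t^3 + 2t^2 + 4t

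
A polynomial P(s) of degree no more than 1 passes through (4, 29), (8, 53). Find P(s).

P(s) = 6s + 5

Write P(s) = as + b. Substituting each data point gives a linear system:
  4a + b = 29
  8a + b = 53
Solving the system yields a = 6, b = 5.
So P(s) = 6s + 5.
Check: P(8) = 53. ✓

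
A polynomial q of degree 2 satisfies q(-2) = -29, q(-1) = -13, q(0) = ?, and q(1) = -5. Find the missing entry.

-5

The 3 known points determine the degree-2 polynomial uniquely.
Write q(t) = at^2 + bt + c. Substituting each data point gives a linear system:
  4a - 2b + c = -29
  a - b + c = -13
  a + b + c = -5
Solving the system yields a = -4, b = 4, c = -5.
So q(t) = -4t² + 4t - 5.
Then q(0) = -5.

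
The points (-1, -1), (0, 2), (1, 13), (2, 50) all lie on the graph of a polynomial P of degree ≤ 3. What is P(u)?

P(u) = 3u^3 + 4u^2 + 4u + 2

Write P(u) = au^3 + bu^2 + cu + d. Substituting each data point gives a linear system:
  -a + b - c + d = -1
  d = 2
  a + b + c + d = 13
  8a + 4b + 2c + d = 50
Solving the system yields a = 3, b = 4, c = 4, d = 2.
So P(u) = 3u^3 + 4u^2 + 4u + 2.
Check: P(1) = 13. ✓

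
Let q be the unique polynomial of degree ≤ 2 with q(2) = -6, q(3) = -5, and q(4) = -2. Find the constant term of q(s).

Write q(s) = as^2 + bs + c. Substituting each data point gives a linear system:
  4a + 2b + c = -6
  9a + 3b + c = -5
  16a + 4b + c = -2
Solving the system yields a = 1, b = -4, c = -2.
So q(s) = s² - 4s - 2.
The constant term is -2.

-2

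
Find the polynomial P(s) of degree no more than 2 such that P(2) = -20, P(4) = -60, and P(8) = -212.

Write P(s) = as^2 + bs + c. Substituting each data point gives a linear system:
  4a + 2b + c = -20
  16a + 4b + c = -60
  64a + 8b + c = -212
Solving the system yields a = -3, b = -2, c = -4.
So P(s) = -3s^2 - 2s - 4.
Check: P(4) = -60. ✓

P(s) = -3s^2 - 2s - 4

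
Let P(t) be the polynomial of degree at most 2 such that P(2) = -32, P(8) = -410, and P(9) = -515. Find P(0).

-2

Write P(t) = at^2 + bt + c. Substituting each data point gives a linear system:
  4a + 2b + c = -32
  64a + 8b + c = -410
  81a + 9b + c = -515
Solving the system yields a = -6, b = -3, c = -2.
So P(t) = -6t^2 - 3t - 2.
Then P(0) = -2.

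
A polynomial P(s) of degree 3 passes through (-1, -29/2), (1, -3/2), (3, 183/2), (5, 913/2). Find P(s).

P(s) = 4s^3 - 2s^2 + (5/2)s - 6

Using the Lagrange interpolation formula with nodes -1, 1, 3, 5:
  L_0(s) = (s - 1)(s - 3)(s - 5) / -48
  L_1(s) = (s + 1)(s - 3)(s - 5) / 16
  L_2(s) = (s + 1)(s - 1)(s - 5) / -16
  L_3(s) = (s + 1)(s - 1)(s - 3) / 48
Then P(s) = -29/2·L_0(s) - 3/2·L_1(s) + 183/2·L_2(s) + 913/2·L_3(s).
Expanding and collecting terms gives P(s) = 4s^3 - 2s^2 + (5/2)s - 6.
Check: P(5) = 913/2. ✓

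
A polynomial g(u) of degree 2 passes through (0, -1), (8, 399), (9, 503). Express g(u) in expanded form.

g(u) = 6u^2 + 2u - 1

Write g(u) = au^2 + bu + c. Substituting each data point gives a linear system:
  c = -1
  64a + 8b + c = 399
  81a + 9b + c = 503
Solving the system yields a = 6, b = 2, c = -1.
So g(u) = 6u^2 + 2u - 1.
Check: g(8) = 399. ✓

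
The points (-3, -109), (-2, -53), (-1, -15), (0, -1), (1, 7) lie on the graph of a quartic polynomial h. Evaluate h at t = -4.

Forward differences of the values at t = -3, -2, -1, 0, 1:
  h  : -109  -53  -15  -1  7
  Δ  : 56  38  14  8
  Δ^2: -18  -24  -6
  Δ^3: -6  18
  Δ^4: 24
The fourth differences are constant, confirming degree 4.
Interpolating (Newton forward form) and evaluating at t = -4 gives h(-4) = -153.

-153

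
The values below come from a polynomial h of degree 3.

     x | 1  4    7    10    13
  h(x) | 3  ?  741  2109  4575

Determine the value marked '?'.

147

The 4 known points determine the degree-3 polynomial uniquely.
Write h(x) = ax^3 + bx^2 + cx + d. Substituting each data point gives a linear system:
  a + b + c + d = 3
  343a + 49b + 7c + d = 741
  1000a + 100b + 10c + d = 2109
  2197a + 169b + 13c + d = 4575
Solving the system yields a = 2, b = 1, c = 1, d = -1.
So h(x) = 2x³ + x² + x - 1.
Then h(4) = 147.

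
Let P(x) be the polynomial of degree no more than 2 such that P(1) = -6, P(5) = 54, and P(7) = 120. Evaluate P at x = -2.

12

Using the Lagrange interpolation formula with nodes 1, 5, 7:
  L_0(x) = (x - 5)(x - 7) / 24
  L_1(x) = (x - 1)(x - 7) / -8
  L_2(x) = (x - 1)(x - 5) / 12
Then P(x) = -6·L_0(x) + 54·L_1(x) + 120·L_2(x).
Expanding and collecting terms gives P(x) = 3x^2 - 3x - 6.
Evaluating at x = -2: P(-2) = 12.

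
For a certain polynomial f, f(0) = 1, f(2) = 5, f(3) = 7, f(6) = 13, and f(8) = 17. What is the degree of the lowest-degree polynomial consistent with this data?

1

Divided differences on the nodes 0, 2, 3, 6, 8:
  order 0: 1  5  7  13  17
  order 1: 2  2  2  2
  order 2: 0  0  0
  order 3: 0  0
  order 4: 0
The order-1 divided differences are all 2 (nonzero) and every higher order vanishes, so the data lies on a polynomial of degree exactly 1.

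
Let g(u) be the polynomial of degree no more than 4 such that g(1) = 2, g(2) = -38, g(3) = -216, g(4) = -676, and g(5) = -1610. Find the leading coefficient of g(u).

Write g(u) = au^4 + bu^3 + cu^2 + du + e. Substituting each data point gives a linear system:
  a + b + c + d + e = 2
  16a + 8b + 4c + 2d + e = -38
  81a + 27b + 9c + 3d + e = -216
  256a + 64b + 16c + 4d + e = -676
  625a + 125b + 25c + 5d + e = -1610
Solving the system yields a = -2, b = -4, c = 5, d = 3, e = 0.
So g(u) = -2u^4 - 4u^3 + 5u^2 + 3u.
The leading coefficient is -2.

-2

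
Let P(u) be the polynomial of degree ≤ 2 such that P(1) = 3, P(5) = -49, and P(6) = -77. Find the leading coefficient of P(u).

Write P(u) = au^2 + bu + c. Substituting each data point gives a linear system:
  a + b + c = 3
  25a + 5b + c = -49
  36a + 6b + c = -77
Solving the system yields a = -3, b = 5, c = 1.
So P(u) = -3u^2 + 5u + 1.
The leading coefficient is -3.

-3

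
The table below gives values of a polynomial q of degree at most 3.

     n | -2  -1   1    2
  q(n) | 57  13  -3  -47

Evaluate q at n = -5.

765

Write q(n) = an^3 + bn^2 + cn + d. Substituting each data point gives a linear system:
  -8a + 4b - 2c + d = 57
  -a + b - c + d = 13
  a + b + c + d = -3
  8a + 4b + 2c + d = -47
Solving the system yields a = -6, b = 0, c = -2, d = 5.
So q(n) = -6n^3 - 2n + 5.
Then q(-5) = 765.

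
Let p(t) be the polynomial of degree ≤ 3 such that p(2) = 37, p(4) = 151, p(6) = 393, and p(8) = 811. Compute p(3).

Forward differences of the values at t = 2, 4, 6, 8:
  p  : 37  151  393  811
  Δ  : 114  242  418
  Δ^2: 128  176
  Δ^3: 48
The third differences are constant, confirming degree 3.
Interpolating (Newton forward form) and evaluating at t = 3 gives p(3) = 81.

81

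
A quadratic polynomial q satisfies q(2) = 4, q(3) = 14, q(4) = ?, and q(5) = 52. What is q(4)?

30

On equispaced nodes a degree-2 polynomial has vanishing third forward difference, so
  - q(2) + 3·q(3) - 3·q(4) + q(5) = 0.
Substituting the known values and solving for q(4):
  -3·q(4) = -90
  q(4) = 30.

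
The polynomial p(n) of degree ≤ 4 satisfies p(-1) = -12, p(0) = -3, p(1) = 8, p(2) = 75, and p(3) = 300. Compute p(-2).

Using the Lagrange interpolation formula with nodes -1, 0, 1, 2, 3:
  L_0(n) = n(n - 1)(n - 2)(n - 3) / 24
  L_1(n) = (n + 1)(n - 1)(n - 2)(n - 3) / -6
  L_2(n) = (n + 1)n(n - 2)(n - 3) / 4
  L_3(n) = (n + 1)n(n - 1)(n - 3) / -6
  L_4(n) = (n + 1)n(n - 1)(n - 2) / 24
Then p(n) = -12·L_0(n) - 3·L_1(n) + 8·L_2(n) + 75·L_3(n) + 300·L_4(n).
Expanding and collecting terms gives p(n) = 2n^4 + 5n^3 - n^2 + 5n - 3.
Evaluating at n = -2: p(-2) = -25.

-25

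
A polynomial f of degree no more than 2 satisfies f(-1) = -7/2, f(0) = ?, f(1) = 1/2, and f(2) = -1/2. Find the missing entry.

-1/2

The 3 known points determine the degree-2 polynomial uniquely.
Write f(s) = as^2 + bs + c. Substituting each data point gives a linear system:
  a - b + c = -7/2
  a + b + c = 1/2
  4a + 2b + c = -1/2
Solving the system yields a = -1, b = 2, c = -1/2.
So f(s) = -s^2 + 2s - 1/2.
Then f(0) = -1/2.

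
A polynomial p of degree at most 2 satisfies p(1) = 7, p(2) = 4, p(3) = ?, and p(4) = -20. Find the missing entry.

-5

The 3 known points determine the degree-2 polynomial uniquely.
Write p(t) = at^2 + bt + c. Substituting each data point gives a linear system:
  a + b + c = 7
  4a + 2b + c = 4
  16a + 4b + c = -20
Solving the system yields a = -3, b = 6, c = 4.
So p(t) = -3t^2 + 6t + 4.
Then p(3) = -5.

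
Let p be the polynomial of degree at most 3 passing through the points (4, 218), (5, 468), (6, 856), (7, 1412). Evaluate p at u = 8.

Forward differences of the values at u = 4, 5, 6, 7:
  p  : 218  468  856  1412
  Δ  : 250  388  556
  Δ^2: 138  168
  Δ^3: 30
The third differences are constant, confirming degree 3.
Interpolating (Newton forward form) and evaluating at u = 8 gives p(8) = 2166.

2166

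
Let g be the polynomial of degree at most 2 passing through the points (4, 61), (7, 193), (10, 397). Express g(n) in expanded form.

Write g(n) = an^2 + bn + c. Substituting each data point gives a linear system:
  16a + 4b + c = 61
  49a + 7b + c = 193
  100a + 10b + c = 397
Solving the system yields a = 4, b = 0, c = -3.
So g(n) = 4n^2 - 3.
Check: g(4) = 61. ✓

g(n) = 4n^2 - 3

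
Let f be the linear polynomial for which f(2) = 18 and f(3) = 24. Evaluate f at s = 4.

30

Write f(s) = as + b. Substituting each data point gives a linear system:
  2a + b = 18
  3a + b = 24
Solving the system yields a = 6, b = 6.
So f(s) = 6s + 6.
Then f(4) = 30.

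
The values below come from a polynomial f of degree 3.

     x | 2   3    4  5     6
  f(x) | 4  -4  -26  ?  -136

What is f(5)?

-68

On equispaced nodes a degree-3 polynomial has vanishing fourth forward difference, so
  f(2) - 4·f(3) + 6·f(4) - 4·f(5) + f(6) = 0.
Substituting the known values and solving for f(5):
  -4·f(5) = 272
  f(5) = -68.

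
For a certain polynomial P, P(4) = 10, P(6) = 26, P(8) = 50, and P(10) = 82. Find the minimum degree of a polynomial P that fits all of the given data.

Forward differences of the values at n = 4, 6, 8, 10:
  P  : 10  26  50  82
  Δ  : 16  24  32
  Δ^2: 8  8
  Δ^3: 0
The second differences are constant (8) and nonzero, while all higher differences vanish, so the minimal degree is 2.

2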